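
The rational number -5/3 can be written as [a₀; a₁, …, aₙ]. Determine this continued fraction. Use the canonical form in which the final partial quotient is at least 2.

Apply division with remainder until the remainder is 0:
⌊-5/3⌋ = -2, remainder 1
⌊3/1⌋ = 3, remainder 0

[-2; 3]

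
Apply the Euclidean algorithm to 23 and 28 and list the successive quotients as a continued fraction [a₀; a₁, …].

Repeatedly divide and take the remainder:
23 ÷ 28 → quotient 0, remainder 23
28 ÷ 23 → quotient 1, remainder 5
23 ÷ 5 → quotient 4, remainder 3
5 ÷ 3 → quotient 1, remainder 2
3 ÷ 2 → quotient 1, remainder 1
2 ÷ 1 → quotient 2, remainder 0

[0; 1, 4, 1, 1, 2]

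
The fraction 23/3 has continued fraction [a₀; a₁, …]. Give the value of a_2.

23 = 7·3 + 2, so a_0 = 7
3 = 1·2 + 1, so a_1 = 1
2 = 2·1 + 0, so a_2 = 2

2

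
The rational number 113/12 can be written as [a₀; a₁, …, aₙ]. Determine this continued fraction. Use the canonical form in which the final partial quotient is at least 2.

113 ÷ 12 → quotient 9, remainder 5
12 ÷ 5 → quotient 2, remainder 2
5 ÷ 2 → quotient 2, remainder 1
2 ÷ 1 → quotient 2, remainder 0

[9; 2, 2, 2]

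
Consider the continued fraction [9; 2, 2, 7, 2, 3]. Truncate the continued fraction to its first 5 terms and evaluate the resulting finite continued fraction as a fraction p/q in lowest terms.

a_0 = 9: 9/1
a_1 = 2: 19/2
a_2 = 2: 47/5
a_3 = 7: 348/37
a_4 = 2: 743/79

743/79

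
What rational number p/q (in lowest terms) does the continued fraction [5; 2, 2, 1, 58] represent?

2231/411

Start with 58.
1 + 1/(58/1) = 1 + 1/58 = 59/58
2 + 1/(59/58) = 2 + 58/59 = 176/59
2 + 1/(176/59) = 2 + 59/176 = 411/176
5 + 1/(411/176) = 5 + 176/411 = 2231/411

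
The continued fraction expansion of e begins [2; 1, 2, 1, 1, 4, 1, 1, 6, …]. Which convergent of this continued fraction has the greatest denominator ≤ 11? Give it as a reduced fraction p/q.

a_0 = 2: 2/1  (≤ bound)
a_1 = 1: 3/1  (≤ bound)
a_2 = 2: 8/3  (≤ bound)
a_3 = 1: 11/4  (≤ bound)
a_4 = 1: 19/7  (≤ bound)
a_5 = 4: 87/32  (> 11, stop)

19/7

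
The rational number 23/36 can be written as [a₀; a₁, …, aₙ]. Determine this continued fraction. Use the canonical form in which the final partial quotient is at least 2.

Apply division with remainder until the remainder is 0:
⌊23/36⌋ = 0, remainder 23
⌊36/23⌋ = 1, remainder 13
⌊23/13⌋ = 1, remainder 10
⌊13/10⌋ = 1, remainder 3
⌊10/3⌋ = 3, remainder 1
⌊3/1⌋ = 3, remainder 0

[0; 1, 1, 1, 3, 3]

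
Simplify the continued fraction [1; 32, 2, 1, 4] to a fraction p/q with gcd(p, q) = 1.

Start with 4.
1 + 1/(4/1) = 1 + 1/4 = 5/4
2 + 1/(5/4) = 2 + 4/5 = 14/5
32 + 1/(14/5) = 32 + 5/14 = 453/14
1 + 1/(453/14) = 1 + 14/453 = 467/453

467/453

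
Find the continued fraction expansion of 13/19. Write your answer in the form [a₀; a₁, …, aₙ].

13 ÷ 19 → quotient 0, remainder 13
19 ÷ 13 → quotient 1, remainder 6
13 ÷ 6 → quotient 2, remainder 1
6 ÷ 1 → quotient 6, remainder 0

[0; 1, 2, 6]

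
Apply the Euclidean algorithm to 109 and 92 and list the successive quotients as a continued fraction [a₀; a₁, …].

[1; 5, 2, 2, 3]

Repeatedly divide and take the remainder:
109 = 1·92 + 17, so a_0 = 1
92 = 5·17 + 7, so a_1 = 5
17 = 2·7 + 3, so a_2 = 2
7 = 2·3 + 1, so a_3 = 2
3 = 3·1 + 0, so a_4 = 3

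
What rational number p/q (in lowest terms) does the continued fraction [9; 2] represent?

Start with 2.
9 + 1/(2/1) = 9 + 1/2 = 19/2

19/2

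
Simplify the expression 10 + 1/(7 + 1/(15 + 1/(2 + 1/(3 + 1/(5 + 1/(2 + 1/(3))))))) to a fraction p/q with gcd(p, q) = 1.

Start with 3.
2 + 1/(3/1) = 2 + 1/3 = 7/3
5 + 1/(7/3) = 5 + 3/7 = 38/7
3 + 1/(38/7) = 3 + 7/38 = 121/38
2 + 1/(121/38) = 2 + 38/121 = 280/121
15 + 1/(280/121) = 15 + 121/280 = 4321/280
7 + 1/(4321/280) = 7 + 280/4321 = 30527/4321
10 + 1/(30527/4321) = 10 + 4321/30527 = 309591/30527

309591/30527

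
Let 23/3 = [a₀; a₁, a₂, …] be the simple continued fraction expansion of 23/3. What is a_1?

23 ÷ 3 → quotient 7, remainder 2
3 ÷ 2 → quotient 1, remainder 1

1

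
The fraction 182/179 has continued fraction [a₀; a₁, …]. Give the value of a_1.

Repeatedly divide and take the remainder:
182 ÷ 179 → quotient 1, remainder 3
179 ÷ 3 → quotient 59, remainder 2

59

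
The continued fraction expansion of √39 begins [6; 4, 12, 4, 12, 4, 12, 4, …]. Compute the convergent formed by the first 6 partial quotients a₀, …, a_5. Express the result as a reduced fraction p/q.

Starting at the tail and folding back:
Start with 4.
12 + 1/(4/1) = 12 + 1/4 = 49/4
4 + 1/(49/4) = 4 + 4/49 = 200/49
12 + 1/(200/49) = 12 + 49/200 = 2449/200
4 + 1/(2449/200) = 4 + 200/2449 = 9996/2449
6 + 1/(9996/2449) = 6 + 2449/9996 = 62425/9996

62425/9996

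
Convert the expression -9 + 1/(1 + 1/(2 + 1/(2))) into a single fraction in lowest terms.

-58/7

a_0 = -9: -9/1
a_1 = 1: -8/1
a_2 = 2: -25/3
a_3 = 2: -58/7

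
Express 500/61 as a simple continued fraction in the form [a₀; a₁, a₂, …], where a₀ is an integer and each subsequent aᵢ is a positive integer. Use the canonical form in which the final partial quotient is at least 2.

⌊500/61⌋ = 8, remainder 12
⌊61/12⌋ = 5, remainder 1
⌊12/1⌋ = 12, remainder 0

[8; 5, 12]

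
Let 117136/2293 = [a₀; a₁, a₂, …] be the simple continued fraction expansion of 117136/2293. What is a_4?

117136 = 51·2293 + 193, so a_0 = 51
2293 = 11·193 + 170, so a_1 = 11
193 = 1·170 + 23, so a_2 = 1
170 = 7·23 + 9, so a_3 = 7
23 = 2·9 + 5, so a_4 = 2

2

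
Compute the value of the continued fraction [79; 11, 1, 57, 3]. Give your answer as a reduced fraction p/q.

165838/2097

Compute successive convergents:
a_0 = 79: 79/1
a_1 = 11: 870/11
a_2 = 1: 949/12
a_3 = 57: 54963/695
a_4 = 3: 165838/2097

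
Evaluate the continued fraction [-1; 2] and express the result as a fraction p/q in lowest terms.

-1/2

Build up convergents one term at a time:
a_0 = -1: -1/1
a_1 = 2: -1/2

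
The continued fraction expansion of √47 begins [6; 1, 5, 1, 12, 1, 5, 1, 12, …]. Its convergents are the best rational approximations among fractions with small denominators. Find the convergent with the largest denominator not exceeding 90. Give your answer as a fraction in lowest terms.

617/90

a_0 = 6: 6/1  (≤ bound)
a_1 = 1: 7/1  (≤ bound)
a_2 = 5: 41/6  (≤ bound)
a_3 = 1: 48/7  (≤ bound)
a_4 = 12: 617/90  (≤ bound)
a_5 = 1: 665/97  (> 90, stop)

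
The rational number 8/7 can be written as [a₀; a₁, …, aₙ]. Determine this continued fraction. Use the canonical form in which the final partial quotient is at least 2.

[1; 7]

Apply division with remainder until the remainder is 0:
⌊8/7⌋ = 1, remainder 1
⌊7/1⌋ = 7, remainder 0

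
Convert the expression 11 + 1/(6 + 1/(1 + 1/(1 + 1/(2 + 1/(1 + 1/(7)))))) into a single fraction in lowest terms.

3959/355

Start with 7.
1 + 1/(7/1) = 1 + 1/7 = 8/7
2 + 1/(8/7) = 2 + 7/8 = 23/8
1 + 1/(23/8) = 1 + 8/23 = 31/23
1 + 1/(31/23) = 1 + 23/31 = 54/31
6 + 1/(54/31) = 6 + 31/54 = 355/54
11 + 1/(355/54) = 11 + 54/355 = 3959/355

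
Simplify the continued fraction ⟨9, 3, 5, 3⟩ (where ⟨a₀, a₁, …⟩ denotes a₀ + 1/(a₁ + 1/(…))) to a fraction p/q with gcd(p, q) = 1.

Use the convergent recurrence hₖ = aₖ·hₖ₋₁ + hₖ₋₂ (and likewise for the denominators kₖ):
a_0 = 9: 9/1
a_1 = 3: 28/3
a_2 = 5: 149/16
a_3 = 3: 475/51

475/51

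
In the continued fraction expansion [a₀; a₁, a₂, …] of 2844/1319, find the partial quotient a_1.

2844 = 2·1319 + 206, so a_0 = 2
1319 = 6·206 + 83, so a_1 = 6

6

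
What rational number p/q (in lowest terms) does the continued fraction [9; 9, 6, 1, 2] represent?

1667/183

a_0 = 9: 9/1
a_1 = 9: 82/9
a_2 = 6: 501/55
a_3 = 1: 583/64
a_4 = 2: 1667/183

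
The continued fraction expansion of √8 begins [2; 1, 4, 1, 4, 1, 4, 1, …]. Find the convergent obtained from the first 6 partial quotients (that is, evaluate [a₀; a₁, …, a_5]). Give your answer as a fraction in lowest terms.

a_0 = 2: 2/1
a_1 = 1: 3/1
a_2 = 4: 14/5
a_3 = 1: 17/6
a_4 = 4: 82/29
a_5 = 1: 99/35

99/35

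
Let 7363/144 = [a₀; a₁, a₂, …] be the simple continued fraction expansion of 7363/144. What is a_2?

1

⌊7363/144⌋ = 51, remainder 19
⌊144/19⌋ = 7, remainder 11
⌊19/11⌋ = 1, remainder 8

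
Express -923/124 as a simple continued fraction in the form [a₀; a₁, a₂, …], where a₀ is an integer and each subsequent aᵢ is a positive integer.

[-8; 1, 1, 3, 1, 13]

⌊-923/124⌋ = -8, remainder 69
⌊124/69⌋ = 1, remainder 55
⌊69/55⌋ = 1, remainder 14
⌊55/14⌋ = 3, remainder 13
⌊14/13⌋ = 1, remainder 1
⌊13/1⌋ = 13, remainder 0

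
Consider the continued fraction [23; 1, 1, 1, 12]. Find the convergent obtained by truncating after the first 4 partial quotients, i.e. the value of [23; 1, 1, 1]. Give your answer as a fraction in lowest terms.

Build up convergents one term at a time:
a_0 = 23: 23/1
a_1 = 1: 24/1
a_2 = 1: 47/2
a_3 = 1: 71/3

71/3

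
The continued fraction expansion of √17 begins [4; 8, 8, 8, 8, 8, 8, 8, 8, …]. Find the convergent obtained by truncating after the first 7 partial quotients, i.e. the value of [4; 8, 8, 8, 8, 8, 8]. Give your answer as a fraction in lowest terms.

1166876/283009

a_0 = 4: 4/1
a_1 = 8: 33/8
a_2 = 8: 268/65
a_3 = 8: 2177/528
a_4 = 8: 17684/4289
a_5 = 8: 143649/34840
a_6 = 8: 1166876/283009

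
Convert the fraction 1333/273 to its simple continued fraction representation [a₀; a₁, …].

1333 = 4·273 + 241, so a_0 = 4
273 = 1·241 + 32, so a_1 = 1
241 = 7·32 + 17, so a_2 = 7
32 = 1·17 + 15, so a_3 = 1
17 = 1·15 + 2, so a_4 = 1
15 = 7·2 + 1, so a_5 = 7
2 = 2·1 + 0, so a_6 = 2

[4; 1, 7, 1, 1, 7, 2]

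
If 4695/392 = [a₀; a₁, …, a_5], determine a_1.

⌊4695/392⌋ = 11, remainder 383
⌊392/383⌋ = 1, remainder 9

1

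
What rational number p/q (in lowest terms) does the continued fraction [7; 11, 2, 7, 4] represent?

Work from the innermost term outward:
Start with 4.
7 + 1/(4/1) = 7 + 1/4 = 29/4
2 + 1/(29/4) = 2 + 4/29 = 62/29
11 + 1/(62/29) = 11 + 29/62 = 711/62
7 + 1/(711/62) = 7 + 62/711 = 5039/711

5039/711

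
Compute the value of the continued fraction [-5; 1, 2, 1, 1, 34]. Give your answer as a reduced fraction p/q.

Work from the innermost term outward:
Start with 34.
1 + 1/(34/1) = 1 + 1/34 = 35/34
1 + 1/(35/34) = 1 + 34/35 = 69/35
2 + 1/(69/35) = 2 + 35/69 = 173/69
1 + 1/(173/69) = 1 + 69/173 = 242/173
-5 + 1/(242/173) = -5 + 173/242 = -1037/242

-1037/242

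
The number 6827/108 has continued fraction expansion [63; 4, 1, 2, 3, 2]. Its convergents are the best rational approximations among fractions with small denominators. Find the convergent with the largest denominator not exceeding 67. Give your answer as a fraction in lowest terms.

a_0 = 63: 63/1  (≤ bound)
a_1 = 4: 253/4  (≤ bound)
a_2 = 1: 316/5  (≤ bound)
a_3 = 2: 885/14  (≤ bound)
a_4 = 3: 2971/47  (≤ bound)
a_5 = 2: 6827/108  (> 67, stop)

2971/47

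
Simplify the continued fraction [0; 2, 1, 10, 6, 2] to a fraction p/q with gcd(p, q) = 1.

145/422

Start with 2.
6 + 1/(2/1) = 6 + 1/2 = 13/2
10 + 1/(13/2) = 10 + 2/13 = 132/13
1 + 1/(132/13) = 1 + 13/132 = 145/132
2 + 1/(145/132) = 2 + 132/145 = 422/145
0 + 1/(422/145) = 0 + 145/422 = 145/422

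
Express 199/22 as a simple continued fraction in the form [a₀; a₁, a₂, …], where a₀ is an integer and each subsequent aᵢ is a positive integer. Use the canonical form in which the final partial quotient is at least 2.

[9; 22]

⌊199/22⌋ = 9, remainder 1
⌊22/1⌋ = 22, remainder 0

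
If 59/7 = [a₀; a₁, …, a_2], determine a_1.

2

Run the Euclidean algorithm, recording each quotient:
59 ÷ 7 → quotient 8, remainder 3
7 ÷ 3 → quotient 2, remainder 1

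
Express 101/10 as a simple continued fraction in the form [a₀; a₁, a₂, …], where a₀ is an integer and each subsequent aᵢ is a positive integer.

101 ÷ 10 → quotient 10, remainder 1
10 ÷ 1 → quotient 10, remainder 0

[10; 10]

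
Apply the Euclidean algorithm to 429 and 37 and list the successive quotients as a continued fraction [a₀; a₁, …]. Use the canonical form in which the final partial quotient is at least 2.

[11; 1, 1, 2, 7]

429 ÷ 37 → quotient 11, remainder 22
37 ÷ 22 → quotient 1, remainder 15
22 ÷ 15 → quotient 1, remainder 7
15 ÷ 7 → quotient 2, remainder 1
7 ÷ 1 → quotient 7, remainder 0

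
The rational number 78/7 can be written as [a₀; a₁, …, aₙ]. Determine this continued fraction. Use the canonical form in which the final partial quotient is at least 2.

[11; 7]

⌊78/7⌋ = 11, remainder 1
⌊7/1⌋ = 7, remainder 0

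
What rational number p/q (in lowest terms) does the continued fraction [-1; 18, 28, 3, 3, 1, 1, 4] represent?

-50629/53601

Use the convergent recurrence hₖ = aₖ·hₖ₋₁ + hₖ₋₂ (and likewise for the denominators kₖ):
a_0 = -1: -1/1
a_1 = 18: -17/18
a_2 = 28: -477/505
a_3 = 3: -1448/1533
a_4 = 3: -4821/5104
a_5 = 1: -6269/6637
a_6 = 1: -11090/11741
a_7 = 4: -50629/53601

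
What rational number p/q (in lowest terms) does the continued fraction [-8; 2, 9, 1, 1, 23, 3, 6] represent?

Start with 6.
3 + 1/(6/1) = 3 + 1/6 = 19/6
23 + 1/(19/6) = 23 + 6/19 = 443/19
1 + 1/(443/19) = 1 + 19/443 = 462/443
1 + 1/(462/443) = 1 + 443/462 = 905/462
9 + 1/(905/462) = 9 + 462/905 = 8607/905
2 + 1/(8607/905) = 2 + 905/8607 = 18119/8607
-8 + 1/(18119/8607) = -8 + 8607/18119 = -136345/18119

-136345/18119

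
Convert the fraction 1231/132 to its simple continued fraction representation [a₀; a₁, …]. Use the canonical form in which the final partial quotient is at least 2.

1231 = 9·132 + 43, so a_0 = 9
132 = 3·43 + 3, so a_1 = 3
43 = 14·3 + 1, so a_2 = 14
3 = 3·1 + 0, so a_3 = 3

[9; 3, 14, 3]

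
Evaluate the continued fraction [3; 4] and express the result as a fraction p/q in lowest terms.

13/4

Use the convergent recurrence hₖ = aₖ·hₖ₋₁ + hₖ₋₂ (and likewise for the denominators kₖ):
a_0 = 3: 3/1
a_1 = 4: 13/4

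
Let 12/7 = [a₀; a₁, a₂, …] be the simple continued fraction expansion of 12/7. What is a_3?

12 = 1·7 + 5, so a_0 = 1
7 = 1·5 + 2, so a_1 = 1
5 = 2·2 + 1, so a_2 = 2
2 = 2·1 + 0, so a_3 = 2

2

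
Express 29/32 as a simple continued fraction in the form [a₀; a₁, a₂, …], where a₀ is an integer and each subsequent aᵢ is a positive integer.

[0; 1, 9, 1, 2]

Repeatedly divide and take the remainder:
29 = 0·32 + 29, so a_0 = 0
32 = 1·29 + 3, so a_1 = 1
29 = 9·3 + 2, so a_2 = 9
3 = 1·2 + 1, so a_3 = 1
2 = 2·1 + 0, so a_4 = 2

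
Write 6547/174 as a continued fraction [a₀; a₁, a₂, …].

Run the Euclidean algorithm, recording each quotient:
⌊6547/174⌋ = 37, remainder 109
⌊174/109⌋ = 1, remainder 65
⌊109/65⌋ = 1, remainder 44
⌊65/44⌋ = 1, remainder 21
⌊44/21⌋ = 2, remainder 2
⌊21/2⌋ = 10, remainder 1
⌊2/1⌋ = 2, remainder 0

[37; 1, 1, 1, 2, 10, 2]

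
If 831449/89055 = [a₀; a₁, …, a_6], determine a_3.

831449 ÷ 89055 → quotient 9, remainder 29954
89055 ÷ 29954 → quotient 2, remainder 29147
29954 ÷ 29147 → quotient 1, remainder 807
29147 ÷ 807 → quotient 36, remainder 95

36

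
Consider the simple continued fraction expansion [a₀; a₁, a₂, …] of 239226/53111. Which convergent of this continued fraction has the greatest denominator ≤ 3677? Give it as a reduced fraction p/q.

a_0 = 4: 4/1  (≤ bound)
a_1 = 1: 5/1  (≤ bound)
a_2 = 1: 9/2  (≤ bound)
a_3 = 58: 527/117  (≤ bound)
a_4 = 8: 4225/938  (≤ bound)
a_5 = 4: 17427/3869  (> 3677, stop)

4225/938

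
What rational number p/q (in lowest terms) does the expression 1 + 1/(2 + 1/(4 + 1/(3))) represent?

Collapse the nested fraction from the inside out:
Start with 3.
4 + 1/(3/1) = 4 + 1/3 = 13/3
2 + 1/(13/3) = 2 + 3/13 = 29/13
1 + 1/(29/13) = 1 + 13/29 = 42/29

42/29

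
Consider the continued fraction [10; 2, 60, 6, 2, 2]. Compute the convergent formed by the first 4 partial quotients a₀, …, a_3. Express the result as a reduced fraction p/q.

a_0 = 10: 10/1
a_1 = 2: 21/2
a_2 = 60: 1270/121
a_3 = 6: 7641/728

7641/728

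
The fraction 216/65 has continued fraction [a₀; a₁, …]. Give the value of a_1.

3

⌊216/65⌋ = 3, remainder 21
⌊65/21⌋ = 3, remainder 2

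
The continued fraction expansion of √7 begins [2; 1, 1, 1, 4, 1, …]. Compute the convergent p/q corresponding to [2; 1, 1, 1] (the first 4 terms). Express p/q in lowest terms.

8/3

Collapse the nested fraction from the inside out:
Start with 1.
1 + 1/(1/1) = 1 + 1/1 = 2/1
1 + 1/(2/1) = 1 + 1/2 = 3/2
2 + 1/(3/2) = 2 + 2/3 = 8/3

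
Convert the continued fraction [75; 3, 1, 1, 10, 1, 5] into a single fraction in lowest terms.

36061/479

a_0 = 75: 75/1
a_1 = 3: 226/3
a_2 = 1: 301/4
a_3 = 1: 527/7
a_4 = 10: 5571/74
a_5 = 1: 6098/81
a_6 = 5: 36061/479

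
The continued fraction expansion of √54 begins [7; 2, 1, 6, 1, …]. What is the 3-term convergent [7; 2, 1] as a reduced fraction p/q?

22/3

Starting at the tail and folding back:
Start with 1.
2 + 1/(1/1) = 2 + 1/1 = 3/1
7 + 1/(3/1) = 7 + 1/3 = 22/3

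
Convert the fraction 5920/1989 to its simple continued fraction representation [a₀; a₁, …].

Apply division with remainder until the remainder is 0:
5920 = 2·1989 + 1942, so a_0 = 2
1989 = 1·1942 + 47, so a_1 = 1
1942 = 41·47 + 15, so a_2 = 41
47 = 3·15 + 2, so a_3 = 3
15 = 7·2 + 1, so a_4 = 7
2 = 2·1 + 0, so a_5 = 2

[2; 1, 41, 3, 7, 2]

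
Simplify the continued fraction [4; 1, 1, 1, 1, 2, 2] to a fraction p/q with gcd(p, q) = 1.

143/31

Start with 2.
2 + 1/(2/1) = 2 + 1/2 = 5/2
1 + 1/(5/2) = 1 + 2/5 = 7/5
1 + 1/(7/5) = 1 + 5/7 = 12/7
1 + 1/(12/7) = 1 + 7/12 = 19/12
1 + 1/(19/12) = 1 + 12/19 = 31/19
4 + 1/(31/19) = 4 + 19/31 = 143/31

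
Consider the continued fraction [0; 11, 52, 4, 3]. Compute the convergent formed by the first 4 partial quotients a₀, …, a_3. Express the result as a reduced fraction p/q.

Compute successive convergents:
a_0 = 0: 0/1
a_1 = 11: 1/11
a_2 = 52: 52/573
a_3 = 4: 209/2303

209/2303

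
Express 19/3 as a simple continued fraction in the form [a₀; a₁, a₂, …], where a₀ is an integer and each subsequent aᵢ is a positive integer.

19 = 6·3 + 1, so a_0 = 6
3 = 3·1 + 0, so a_1 = 3

[6; 3]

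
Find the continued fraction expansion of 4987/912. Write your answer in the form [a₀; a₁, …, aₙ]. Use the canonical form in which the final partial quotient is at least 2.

[5; 2, 7, 2, 1, 3, 5]

4987 ÷ 912 → quotient 5, remainder 427
912 ÷ 427 → quotient 2, remainder 58
427 ÷ 58 → quotient 7, remainder 21
58 ÷ 21 → quotient 2, remainder 16
21 ÷ 16 → quotient 1, remainder 5
16 ÷ 5 → quotient 3, remainder 1
5 ÷ 1 → quotient 5, remainder 0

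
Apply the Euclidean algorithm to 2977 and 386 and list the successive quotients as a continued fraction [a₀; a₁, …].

Run the Euclidean algorithm, recording each quotient:
2977 = 7·386 + 275, so a_0 = 7
386 = 1·275 + 111, so a_1 = 1
275 = 2·111 + 53, so a_2 = 2
111 = 2·53 + 5, so a_3 = 2
53 = 10·5 + 3, so a_4 = 10
5 = 1·3 + 2, so a_5 = 1
3 = 1·2 + 1, so a_6 = 1
2 = 2·1 + 0, so a_7 = 2

[7; 1, 2, 2, 10, 1, 1, 2]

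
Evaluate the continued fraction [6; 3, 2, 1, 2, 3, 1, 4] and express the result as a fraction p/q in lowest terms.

a_0 = 6: 6/1
a_1 = 3: 19/3
a_2 = 2: 44/7
a_3 = 1: 63/10
a_4 = 2: 170/27
a_5 = 3: 573/91
a_6 = 1: 743/118
a_7 = 4: 3545/563

3545/563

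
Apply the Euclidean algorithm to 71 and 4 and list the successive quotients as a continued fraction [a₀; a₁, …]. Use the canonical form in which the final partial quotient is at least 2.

71 = 17·4 + 3, so a_0 = 17
4 = 1·3 + 1, so a_1 = 1
3 = 3·1 + 0, so a_2 = 3

[17; 1, 3]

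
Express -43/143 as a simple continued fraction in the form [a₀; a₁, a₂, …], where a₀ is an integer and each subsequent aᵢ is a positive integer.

⌊-43/143⌋ = -1, remainder 100
⌊143/100⌋ = 1, remainder 43
⌊100/43⌋ = 2, remainder 14
⌊43/14⌋ = 3, remainder 1
⌊14/1⌋ = 14, remainder 0

[-1; 1, 2, 3, 14]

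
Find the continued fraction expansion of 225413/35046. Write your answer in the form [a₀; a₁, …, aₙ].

Run the Euclidean algorithm, recording each quotient:
⌊225413/35046⌋ = 6, remainder 15137
⌊35046/15137⌋ = 2, remainder 4772
⌊15137/4772⌋ = 3, remainder 821
⌊4772/821⌋ = 5, remainder 667
⌊821/667⌋ = 1, remainder 154
⌊667/154⌋ = 4, remainder 51
⌊154/51⌋ = 3, remainder 1
⌊51/1⌋ = 51, remainder 0

[6; 2, 3, 5, 1, 4, 3, 51]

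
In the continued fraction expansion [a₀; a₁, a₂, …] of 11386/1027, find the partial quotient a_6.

Repeatedly divide and take the remainder:
⌊11386/1027⌋ = 11, remainder 89
⌊1027/89⌋ = 11, remainder 48
⌊89/48⌋ = 1, remainder 41
⌊48/41⌋ = 1, remainder 7
⌊41/7⌋ = 5, remainder 6
⌊7/6⌋ = 1, remainder 1
⌊6/1⌋ = 6, remainder 0

6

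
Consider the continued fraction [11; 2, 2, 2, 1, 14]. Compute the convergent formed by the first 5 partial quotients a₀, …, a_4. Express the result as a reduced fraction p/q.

194/17

Start with 1.
2 + 1/(1/1) = 2 + 1/1 = 3/1
2 + 1/(3/1) = 2 + 1/3 = 7/3
2 + 1/(7/3) = 2 + 3/7 = 17/7
11 + 1/(17/7) = 11 + 7/17 = 194/17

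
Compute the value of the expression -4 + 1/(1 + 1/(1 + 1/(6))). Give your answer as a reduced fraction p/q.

-45/13

Use the convergent recurrence hₖ = aₖ·hₖ₋₁ + hₖ₋₂ (and likewise for the denominators kₖ):
a_0 = -4: -4/1
a_1 = 1: -3/1
a_2 = 1: -7/2
a_3 = 6: -45/13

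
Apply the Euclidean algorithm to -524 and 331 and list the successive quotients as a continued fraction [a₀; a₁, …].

[-2; 2, 2, 1, 1, 27]

Run the Euclidean algorithm, recording each quotient:
-524 ÷ 331 → quotient -2, remainder 138
331 ÷ 138 → quotient 2, remainder 55
138 ÷ 55 → quotient 2, remainder 28
55 ÷ 28 → quotient 1, remainder 27
28 ÷ 27 → quotient 1, remainder 1
27 ÷ 1 → quotient 27, remainder 0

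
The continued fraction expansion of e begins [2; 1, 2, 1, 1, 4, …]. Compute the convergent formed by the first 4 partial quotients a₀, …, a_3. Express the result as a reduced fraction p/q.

11/4

Starting at the tail and folding back:
Start with 1.
2 + 1/(1/1) = 2 + 1/1 = 3/1
1 + 1/(3/1) = 1 + 1/3 = 4/3
2 + 1/(4/3) = 2 + 3/4 = 11/4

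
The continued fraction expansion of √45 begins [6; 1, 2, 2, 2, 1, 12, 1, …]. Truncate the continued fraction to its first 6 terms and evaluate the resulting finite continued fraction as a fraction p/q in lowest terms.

Compute successive convergents:
a_0 = 6: 6/1
a_1 = 1: 7/1
a_2 = 2: 20/3
a_3 = 2: 47/7
a_4 = 2: 114/17
a_5 = 1: 161/24

161/24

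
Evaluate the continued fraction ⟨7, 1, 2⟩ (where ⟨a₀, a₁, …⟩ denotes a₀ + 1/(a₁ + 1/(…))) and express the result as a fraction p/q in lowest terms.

Work from the innermost term outward:
Start with 2.
1 + 1/(2/1) = 1 + 1/2 = 3/2
7 + 1/(3/2) = 7 + 2/3 = 23/3

23/3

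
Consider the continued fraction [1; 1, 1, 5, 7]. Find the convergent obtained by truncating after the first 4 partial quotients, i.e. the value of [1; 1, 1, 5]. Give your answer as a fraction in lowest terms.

17/11

a_0 = 1: 1/1
a_1 = 1: 2/1
a_2 = 1: 3/2
a_3 = 5: 17/11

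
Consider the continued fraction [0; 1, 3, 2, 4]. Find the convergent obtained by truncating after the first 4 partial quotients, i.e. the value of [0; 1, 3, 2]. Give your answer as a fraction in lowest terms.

7/9

Start with 2.
3 + 1/(2/1) = 3 + 1/2 = 7/2
1 + 1/(7/2) = 1 + 2/7 = 9/7
0 + 1/(9/7) = 0 + 7/9 = 7/9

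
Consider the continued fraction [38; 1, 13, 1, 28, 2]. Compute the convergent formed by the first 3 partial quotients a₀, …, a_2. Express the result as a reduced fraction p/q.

545/14

Build up convergents one term at a time:
a_0 = 38: 38/1
a_1 = 1: 39/1
a_2 = 13: 545/14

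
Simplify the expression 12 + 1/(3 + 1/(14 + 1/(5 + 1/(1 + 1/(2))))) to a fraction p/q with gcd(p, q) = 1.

9121/740

Start with 2.
1 + 1/(2/1) = 1 + 1/2 = 3/2
5 + 1/(3/2) = 5 + 2/3 = 17/3
14 + 1/(17/3) = 14 + 3/17 = 241/17
3 + 1/(241/17) = 3 + 17/241 = 740/241
12 + 1/(740/241) = 12 + 241/740 = 9121/740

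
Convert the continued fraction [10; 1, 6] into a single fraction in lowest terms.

76/7

Use the convergent recurrence hₖ = aₖ·hₖ₋₁ + hₖ₋₂ (and likewise for the denominators kₖ):
a_0 = 10: 10/1
a_1 = 1: 11/1
a_2 = 6: 76/7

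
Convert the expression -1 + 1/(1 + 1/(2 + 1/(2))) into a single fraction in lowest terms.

Build up convergents one term at a time:
a_0 = -1: -1/1
a_1 = 1: 0/1
a_2 = 2: -1/3
a_3 = 2: -2/7

-2/7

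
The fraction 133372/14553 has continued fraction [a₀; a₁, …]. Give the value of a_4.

2

Repeatedly divide and take the remainder:
133372 = 9·14553 + 2395, so a_0 = 9
14553 = 6·2395 + 183, so a_1 = 6
2395 = 13·183 + 16, so a_2 = 13
183 = 11·16 + 7, so a_3 = 11
16 = 2·7 + 2, so a_4 = 2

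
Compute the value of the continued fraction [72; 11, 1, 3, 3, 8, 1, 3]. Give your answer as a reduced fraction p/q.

Build up convergents one term at a time:
a_0 = 72: 72/1
a_1 = 11: 793/11
a_2 = 1: 865/12
a_3 = 3: 3388/47
a_4 = 3: 11029/153
a_5 = 8: 91620/1271
a_6 = 1: 102649/1424
a_7 = 3: 399567/5543

399567/5543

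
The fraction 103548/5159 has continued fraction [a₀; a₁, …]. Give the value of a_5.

Run the Euclidean algorithm, recording each quotient:
103548 = 20·5159 + 368, so a_0 = 20
5159 = 14·368 + 7, so a_1 = 14
368 = 52·7 + 4, so a_2 = 52
7 = 1·4 + 3, so a_3 = 1
4 = 1·3 + 1, so a_4 = 1
3 = 3·1 + 0, so a_5 = 3

3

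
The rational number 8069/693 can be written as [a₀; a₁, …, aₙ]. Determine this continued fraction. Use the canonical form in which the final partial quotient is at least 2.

8069 ÷ 693 → quotient 11, remainder 446
693 ÷ 446 → quotient 1, remainder 247
446 ÷ 247 → quotient 1, remainder 199
247 ÷ 199 → quotient 1, remainder 48
199 ÷ 48 → quotient 4, remainder 7
48 ÷ 7 → quotient 6, remainder 6
7 ÷ 6 → quotient 1, remainder 1
6 ÷ 1 → quotient 6, remainder 0

[11; 1, 1, 1, 4, 6, 1, 6]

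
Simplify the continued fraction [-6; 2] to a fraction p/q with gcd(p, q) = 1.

Collapse the nested fraction from the inside out:
Start with 2.
-6 + 1/(2/1) = -6 + 1/2 = -11/2

-11/2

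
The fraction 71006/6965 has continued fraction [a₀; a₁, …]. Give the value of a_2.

Apply division with remainder until the remainder is 0:
71006 = 10·6965 + 1356, so a_0 = 10
6965 = 5·1356 + 185, so a_1 = 5
1356 = 7·185 + 61, so a_2 = 7

7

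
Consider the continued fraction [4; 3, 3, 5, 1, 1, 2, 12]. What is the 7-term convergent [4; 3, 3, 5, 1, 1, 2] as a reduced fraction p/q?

1269/295

a_0 = 4: 4/1
a_1 = 3: 13/3
a_2 = 3: 43/10
a_3 = 5: 228/53
a_4 = 1: 271/63
a_5 = 1: 499/116
a_6 = 2: 1269/295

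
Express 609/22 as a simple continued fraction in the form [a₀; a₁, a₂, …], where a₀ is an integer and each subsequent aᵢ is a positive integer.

⌊609/22⌋ = 27, remainder 15
⌊22/15⌋ = 1, remainder 7
⌊15/7⌋ = 2, remainder 1
⌊7/1⌋ = 7, remainder 0

[27; 1, 2, 7]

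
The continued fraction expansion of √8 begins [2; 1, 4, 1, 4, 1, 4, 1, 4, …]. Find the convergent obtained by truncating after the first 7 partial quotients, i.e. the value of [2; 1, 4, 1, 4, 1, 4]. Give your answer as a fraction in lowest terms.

Start with 4.
1 + 1/(4/1) = 1 + 1/4 = 5/4
4 + 1/(5/4) = 4 + 4/5 = 24/5
1 + 1/(24/5) = 1 + 5/24 = 29/24
4 + 1/(29/24) = 4 + 24/29 = 140/29
1 + 1/(140/29) = 1 + 29/140 = 169/140
2 + 1/(169/140) = 2 + 140/169 = 478/169

478/169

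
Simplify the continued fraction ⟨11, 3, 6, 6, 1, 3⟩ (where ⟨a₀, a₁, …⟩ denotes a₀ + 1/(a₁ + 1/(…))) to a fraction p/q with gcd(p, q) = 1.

5941/525

a_0 = 11: 11/1
a_1 = 3: 34/3
a_2 = 6: 215/19
a_3 = 6: 1324/117
a_4 = 1: 1539/136
a_5 = 3: 5941/525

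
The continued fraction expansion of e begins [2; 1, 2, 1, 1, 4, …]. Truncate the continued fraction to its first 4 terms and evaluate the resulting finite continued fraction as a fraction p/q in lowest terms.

Build up convergents one term at a time:
a_0 = 2: 2/1
a_1 = 1: 3/1
a_2 = 2: 8/3
a_3 = 1: 11/4

11/4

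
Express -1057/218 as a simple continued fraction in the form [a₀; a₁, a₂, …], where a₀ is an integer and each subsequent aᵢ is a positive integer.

Apply division with remainder until the remainder is 0:
⌊-1057/218⌋ = -5, remainder 33
⌊218/33⌋ = 6, remainder 20
⌊33/20⌋ = 1, remainder 13
⌊20/13⌋ = 1, remainder 7
⌊13/7⌋ = 1, remainder 6
⌊7/6⌋ = 1, remainder 1
⌊6/1⌋ = 6, remainder 0

[-5; 6, 1, 1, 1, 1, 6]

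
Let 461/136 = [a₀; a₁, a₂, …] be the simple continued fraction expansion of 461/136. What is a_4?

3

⌊461/136⌋ = 3, remainder 53
⌊136/53⌋ = 2, remainder 30
⌊53/30⌋ = 1, remainder 23
⌊30/23⌋ = 1, remainder 7
⌊23/7⌋ = 3, remainder 2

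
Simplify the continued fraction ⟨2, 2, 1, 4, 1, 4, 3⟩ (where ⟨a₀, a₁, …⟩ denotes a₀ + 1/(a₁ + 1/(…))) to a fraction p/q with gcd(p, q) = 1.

a_0 = 2: 2/1
a_1 = 2: 5/2
a_2 = 1: 7/3
a_3 = 4: 33/14
a_4 = 1: 40/17
a_5 = 4: 193/82
a_6 = 3: 619/263

619/263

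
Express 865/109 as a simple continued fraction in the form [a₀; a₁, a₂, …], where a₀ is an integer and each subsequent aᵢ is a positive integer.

[7; 1, 14, 1, 1, 3]

Repeatedly divide and take the remainder:
865 = 7·109 + 102, so a_0 = 7
109 = 1·102 + 7, so a_1 = 1
102 = 14·7 + 4, so a_2 = 14
7 = 1·4 + 3, so a_3 = 1
4 = 1·3 + 1, so a_4 = 1
3 = 3·1 + 0, so a_5 = 3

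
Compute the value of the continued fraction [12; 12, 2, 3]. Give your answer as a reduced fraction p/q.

Start with 3.
2 + 1/(3/1) = 2 + 1/3 = 7/3
12 + 1/(7/3) = 12 + 3/7 = 87/7
12 + 1/(87/7) = 12 + 7/87 = 1051/87

1051/87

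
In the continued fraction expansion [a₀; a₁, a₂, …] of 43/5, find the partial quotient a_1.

Repeatedly divide and take the remainder:
⌊43/5⌋ = 8, remainder 3
⌊5/3⌋ = 1, remainder 2

1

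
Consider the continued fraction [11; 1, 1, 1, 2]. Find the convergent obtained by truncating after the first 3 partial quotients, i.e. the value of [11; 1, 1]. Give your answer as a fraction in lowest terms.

23/2

Start with 1.
1 + 1/(1/1) = 1 + 1/1 = 2/1
11 + 1/(2/1) = 11 + 1/2 = 23/2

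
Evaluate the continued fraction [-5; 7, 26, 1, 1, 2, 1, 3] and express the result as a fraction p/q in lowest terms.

-23624/4863

Start with 3.
1 + 1/(3/1) = 1 + 1/3 = 4/3
2 + 1/(4/3) = 2 + 3/4 = 11/4
1 + 1/(11/4) = 1 + 4/11 = 15/11
1 + 1/(15/11) = 1 + 11/15 = 26/15
26 + 1/(26/15) = 26 + 15/26 = 691/26
7 + 1/(691/26) = 7 + 26/691 = 4863/691
-5 + 1/(4863/691) = -5 + 691/4863 = -23624/4863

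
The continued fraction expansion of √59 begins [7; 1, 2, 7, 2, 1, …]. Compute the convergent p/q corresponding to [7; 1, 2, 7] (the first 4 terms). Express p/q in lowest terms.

Start with 7.
2 + 1/(7/1) = 2 + 1/7 = 15/7
1 + 1/(15/7) = 1 + 7/15 = 22/15
7 + 1/(22/15) = 7 + 15/22 = 169/22

169/22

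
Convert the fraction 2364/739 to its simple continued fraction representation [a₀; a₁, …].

[3; 5, 36, 1, 3]

2364 ÷ 739 → quotient 3, remainder 147
739 ÷ 147 → quotient 5, remainder 4
147 ÷ 4 → quotient 36, remainder 3
4 ÷ 3 → quotient 1, remainder 1
3 ÷ 1 → quotient 3, remainder 0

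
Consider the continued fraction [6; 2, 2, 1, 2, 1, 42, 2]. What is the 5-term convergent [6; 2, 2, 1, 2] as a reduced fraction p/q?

a_0 = 6: 6/1
a_1 = 2: 13/2
a_2 = 2: 32/5
a_3 = 1: 45/7
a_4 = 2: 122/19

122/19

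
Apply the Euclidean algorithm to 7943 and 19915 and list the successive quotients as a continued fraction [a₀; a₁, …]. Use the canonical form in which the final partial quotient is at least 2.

7943 = 0·19915 + 7943, so a_0 = 0
19915 = 2·7943 + 4029, so a_1 = 2
7943 = 1·4029 + 3914, so a_2 = 1
4029 = 1·3914 + 115, so a_3 = 1
3914 = 34·115 + 4, so a_4 = 34
115 = 28·4 + 3, so a_5 = 28
4 = 1·3 + 1, so a_6 = 1
3 = 3·1 + 0, so a_7 = 3

[0; 2, 1, 1, 34, 28, 1, 3]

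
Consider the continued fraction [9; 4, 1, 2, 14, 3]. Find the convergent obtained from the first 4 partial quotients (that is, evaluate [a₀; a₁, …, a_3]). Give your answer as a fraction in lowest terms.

Build up convergents one term at a time:
a_0 = 9: 9/1
a_1 = 4: 37/4
a_2 = 1: 46/5
a_3 = 2: 129/14

129/14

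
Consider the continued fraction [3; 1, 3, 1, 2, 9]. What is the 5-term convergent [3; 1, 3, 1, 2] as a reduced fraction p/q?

Use the convergent recurrence hₖ = aₖ·hₖ₋₁ + hₖ₋₂ (and likewise for the denominators kₖ):
a_0 = 3: 3/1
a_1 = 1: 4/1
a_2 = 3: 15/4
a_3 = 1: 19/5
a_4 = 2: 53/14

53/14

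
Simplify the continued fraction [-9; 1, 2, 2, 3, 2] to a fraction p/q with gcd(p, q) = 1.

-456/55

Start with 2.
3 + 1/(2/1) = 3 + 1/2 = 7/2
2 + 1/(7/2) = 2 + 2/7 = 16/7
2 + 1/(16/7) = 2 + 7/16 = 39/16
1 + 1/(39/16) = 1 + 16/39 = 55/39
-9 + 1/(55/39) = -9 + 39/55 = -456/55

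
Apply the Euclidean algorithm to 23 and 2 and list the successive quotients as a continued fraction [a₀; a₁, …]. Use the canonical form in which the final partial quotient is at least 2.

23 = 11·2 + 1, so a_0 = 11
2 = 2·1 + 0, so a_1 = 2

[11; 2]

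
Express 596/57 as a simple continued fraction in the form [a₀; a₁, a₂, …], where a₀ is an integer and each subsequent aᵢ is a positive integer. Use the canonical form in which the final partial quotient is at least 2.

Repeatedly divide and take the remainder:
⌊596/57⌋ = 10, remainder 26
⌊57/26⌋ = 2, remainder 5
⌊26/5⌋ = 5, remainder 1
⌊5/1⌋ = 5, remainder 0

[10; 2, 5, 5]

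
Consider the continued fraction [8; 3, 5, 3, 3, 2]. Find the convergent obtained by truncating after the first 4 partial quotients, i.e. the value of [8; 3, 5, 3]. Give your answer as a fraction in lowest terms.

424/51

Work from the innermost term outward:
Start with 3.
5 + 1/(3/1) = 5 + 1/3 = 16/3
3 + 1/(16/3) = 3 + 3/16 = 51/16
8 + 1/(51/16) = 8 + 16/51 = 424/51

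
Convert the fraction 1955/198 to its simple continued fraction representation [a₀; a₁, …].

Run the Euclidean algorithm, recording each quotient:
1955 = 9·198 + 173, so a_0 = 9
198 = 1·173 + 25, so a_1 = 1
173 = 6·25 + 23, so a_2 = 6
25 = 1·23 + 2, so a_3 = 1
23 = 11·2 + 1, so a_4 = 11
2 = 2·1 + 0, so a_5 = 2

[9; 1, 6, 1, 11, 2]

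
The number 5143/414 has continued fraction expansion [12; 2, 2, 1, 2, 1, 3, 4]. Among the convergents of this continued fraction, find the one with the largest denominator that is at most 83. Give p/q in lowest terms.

323/26

a_0 = 12: 12/1  (≤ bound)
a_1 = 2: 25/2  (≤ bound)
a_2 = 2: 62/5  (≤ bound)
a_3 = 1: 87/7  (≤ bound)
a_4 = 2: 236/19  (≤ bound)
a_5 = 1: 323/26  (≤ bound)
a_6 = 3: 1205/97  (> 83, stop)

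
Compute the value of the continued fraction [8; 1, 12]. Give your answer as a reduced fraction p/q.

Build up convergents one term at a time:
a_0 = 8: 8/1
a_1 = 1: 9/1
a_2 = 12: 116/13

116/13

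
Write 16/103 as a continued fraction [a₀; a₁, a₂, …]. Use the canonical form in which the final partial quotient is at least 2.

16 ÷ 103 → quotient 0, remainder 16
103 ÷ 16 → quotient 6, remainder 7
16 ÷ 7 → quotient 2, remainder 2
7 ÷ 2 → quotient 3, remainder 1
2 ÷ 1 → quotient 2, remainder 0

[0; 6, 2, 3, 2]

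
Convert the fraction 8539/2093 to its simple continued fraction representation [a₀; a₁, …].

⌊8539/2093⌋ = 4, remainder 167
⌊2093/167⌋ = 12, remainder 89
⌊167/89⌋ = 1, remainder 78
⌊89/78⌋ = 1, remainder 11
⌊78/11⌋ = 7, remainder 1
⌊11/1⌋ = 11, remainder 0

[4; 12, 1, 1, 7, 11]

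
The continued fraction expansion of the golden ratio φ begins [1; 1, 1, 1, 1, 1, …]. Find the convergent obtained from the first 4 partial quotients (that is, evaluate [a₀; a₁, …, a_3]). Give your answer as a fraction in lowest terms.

5/3

Start with 1.
1 + 1/(1/1) = 1 + 1/1 = 2/1
1 + 1/(2/1) = 1 + 1/2 = 3/2
1 + 1/(3/2) = 1 + 2/3 = 5/3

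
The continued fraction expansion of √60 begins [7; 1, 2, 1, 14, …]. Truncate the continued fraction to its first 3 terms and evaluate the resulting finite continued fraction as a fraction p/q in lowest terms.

23/3

Build up convergents one term at a time:
a_0 = 7: 7/1
a_1 = 1: 8/1
a_2 = 2: 23/3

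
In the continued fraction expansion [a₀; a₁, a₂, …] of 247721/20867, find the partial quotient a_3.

Repeatedly divide and take the remainder:
247721 = 11·20867 + 18184, so a_0 = 11
20867 = 1·18184 + 2683, so a_1 = 1
18184 = 6·2683 + 2086, so a_2 = 6
2683 = 1·2086 + 597, so a_3 = 1

1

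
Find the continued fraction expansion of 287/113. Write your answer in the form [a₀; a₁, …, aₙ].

287 ÷ 113 → quotient 2, remainder 61
113 ÷ 61 → quotient 1, remainder 52
61 ÷ 52 → quotient 1, remainder 9
52 ÷ 9 → quotient 5, remainder 7
9 ÷ 7 → quotient 1, remainder 2
7 ÷ 2 → quotient 3, remainder 1
2 ÷ 1 → quotient 2, remainder 0

[2; 1, 1, 5, 1, 3, 2]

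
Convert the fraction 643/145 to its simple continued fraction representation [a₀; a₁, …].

Apply division with remainder until the remainder is 0:
643 ÷ 145 → quotient 4, remainder 63
145 ÷ 63 → quotient 2, remainder 19
63 ÷ 19 → quotient 3, remainder 6
19 ÷ 6 → quotient 3, remainder 1
6 ÷ 1 → quotient 6, remainder 0

[4; 2, 3, 3, 6]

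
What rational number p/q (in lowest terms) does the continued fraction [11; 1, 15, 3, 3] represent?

Start with 3.
3 + 1/(3/1) = 3 + 1/3 = 10/3
15 + 1/(10/3) = 15 + 3/10 = 153/10
1 + 1/(153/10) = 1 + 10/153 = 163/153
11 + 1/(163/153) = 11 + 153/163 = 1946/163

1946/163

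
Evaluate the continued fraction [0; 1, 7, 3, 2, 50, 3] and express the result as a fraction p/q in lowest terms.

7767/8833

Build up convergents one term at a time:
a_0 = 0: 0/1
a_1 = 1: 1/1
a_2 = 7: 7/8
a_3 = 3: 22/25
a_4 = 2: 51/58
a_5 = 50: 2572/2925
a_6 = 3: 7767/8833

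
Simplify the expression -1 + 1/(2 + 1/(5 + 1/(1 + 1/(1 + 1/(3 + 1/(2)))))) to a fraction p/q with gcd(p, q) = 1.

Start with 2.
3 + 1/(2/1) = 3 + 1/2 = 7/2
1 + 1/(7/2) = 1 + 2/7 = 9/7
1 + 1/(9/7) = 1 + 7/9 = 16/9
5 + 1/(16/9) = 5 + 9/16 = 89/16
2 + 1/(89/16) = 2 + 16/89 = 194/89
-1 + 1/(194/89) = -1 + 89/194 = -105/194

-105/194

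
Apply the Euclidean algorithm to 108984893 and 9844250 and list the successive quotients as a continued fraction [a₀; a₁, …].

[11; 14, 9, 1, 15, 5, 15, 57]

Repeatedly divide and take the remainder:
108984893 = 11·9844250 + 698143, so a_0 = 11
9844250 = 14·698143 + 70248, so a_1 = 14
698143 = 9·70248 + 65911, so a_2 = 9
70248 = 1·65911 + 4337, so a_3 = 1
65911 = 15·4337 + 856, so a_4 = 15
4337 = 5·856 + 57, so a_5 = 5
856 = 15·57 + 1, so a_6 = 15
57 = 57·1 + 0, so a_7 = 57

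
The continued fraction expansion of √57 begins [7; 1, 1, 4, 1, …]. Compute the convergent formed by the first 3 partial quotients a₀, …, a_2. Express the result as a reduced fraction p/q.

15/2

a_0 = 7: 7/1
a_1 = 1: 8/1
a_2 = 1: 15/2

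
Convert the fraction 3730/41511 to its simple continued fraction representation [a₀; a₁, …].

[0; 11, 7, 1, 3, 13, 9]

3730 = 0·41511 + 3730, so a_0 = 0
41511 = 11·3730 + 481, so a_1 = 11
3730 = 7·481 + 363, so a_2 = 7
481 = 1·363 + 118, so a_3 = 1
363 = 3·118 + 9, so a_4 = 3
118 = 13·9 + 1, so a_5 = 13
9 = 9·1 + 0, so a_6 = 9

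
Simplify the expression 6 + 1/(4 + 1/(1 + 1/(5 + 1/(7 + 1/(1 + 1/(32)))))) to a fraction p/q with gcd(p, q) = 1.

48363/7792

Starting at the tail and folding back:
Start with 32.
1 + 1/(32/1) = 1 + 1/32 = 33/32
7 + 1/(33/32) = 7 + 32/33 = 263/33
5 + 1/(263/33) = 5 + 33/263 = 1348/263
1 + 1/(1348/263) = 1 + 263/1348 = 1611/1348
4 + 1/(1611/1348) = 4 + 1348/1611 = 7792/1611
6 + 1/(7792/1611) = 6 + 1611/7792 = 48363/7792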